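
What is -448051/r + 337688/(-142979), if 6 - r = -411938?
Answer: -203170429401/58899341176 ≈ -3.4495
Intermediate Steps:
r = 411944 (r = 6 - 1*(-411938) = 6 + 411938 = 411944)
-448051/r + 337688/(-142979) = -448051/411944 + 337688/(-142979) = -448051*1/411944 + 337688*(-1/142979) = -448051/411944 - 337688/142979 = -203170429401/58899341176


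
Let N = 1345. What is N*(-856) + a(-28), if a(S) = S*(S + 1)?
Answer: -1150564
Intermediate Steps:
a(S) = S*(1 + S)
N*(-856) + a(-28) = 1345*(-856) - 28*(1 - 28) = -1151320 - 28*(-27) = -1151320 + 756 = -1150564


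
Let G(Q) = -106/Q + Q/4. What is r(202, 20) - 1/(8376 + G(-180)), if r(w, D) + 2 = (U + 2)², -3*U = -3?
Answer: 5248811/749843 ≈ 6.9999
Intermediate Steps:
U = 1 (U = -⅓*(-3) = 1)
G(Q) = -106/Q + Q/4 (G(Q) = -106/Q + Q*(¼) = -106/Q + Q/4)
r(w, D) = 7 (r(w, D) = -2 + (1 + 2)² = -2 + 3² = -2 + 9 = 7)
r(202, 20) - 1/(8376 + G(-180)) = 7 - 1/(8376 + (-106/(-180) + (¼)*(-180))) = 7 - 1/(8376 + (-106*(-1/180) - 45)) = 7 - 1/(8376 + (53/90 - 45)) = 7 - 1/(8376 - 3997/90) = 7 - 1/749843/90 = 7 - 1*90/749843 = 7 - 90/749843 = 5248811/749843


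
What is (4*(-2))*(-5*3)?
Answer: 120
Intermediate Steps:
(4*(-2))*(-5*3) = -8*(-15) = 120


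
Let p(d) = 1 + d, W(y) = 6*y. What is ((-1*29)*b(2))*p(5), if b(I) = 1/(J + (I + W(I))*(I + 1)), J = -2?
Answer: -87/20 ≈ -4.3500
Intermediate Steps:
b(I) = 1/(-2 + 7*I*(1 + I)) (b(I) = 1/(-2 + (I + 6*I)*(I + 1)) = 1/(-2 + (7*I)*(1 + I)) = 1/(-2 + 7*I*(1 + I)))
((-1*29)*b(2))*p(5) = ((-1*29)/(-2 + 7*2 + 7*2²))*(1 + 5) = -29/(-2 + 14 + 7*4)*6 = -29/(-2 + 14 + 28)*6 = -29/40*6 = -87/20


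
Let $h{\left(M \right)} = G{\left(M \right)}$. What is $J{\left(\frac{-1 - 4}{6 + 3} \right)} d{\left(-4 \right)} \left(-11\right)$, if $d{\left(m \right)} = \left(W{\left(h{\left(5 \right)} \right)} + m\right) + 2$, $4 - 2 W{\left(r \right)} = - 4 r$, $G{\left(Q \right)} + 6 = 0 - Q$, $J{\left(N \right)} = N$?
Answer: $- \frac{1210}{9} \approx -134.44$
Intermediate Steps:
$G{\left(Q \right)} = -6 - Q$ ($G{\left(Q \right)} = -6 + \left(0 - Q\right) = -6 - Q$)
$h{\left(M \right)} = -6 - M$
$W{\left(r \right)} = 2 + 2 r$ ($W{\left(r \right)} = 2 - \frac{\left(-4\right) r}{2} = 2 + 2 r$)
$d{\left(m \right)} = -18 + m$ ($d{\left(m \right)} = \left(\left(2 + 2 \left(-6 - 5\right)\right) + m\right) + 2 = \left(\left(2 + 2 \left(-11\right)\right) + m\right) + 2 = \left(\left(2 - 22\right) + m\right) + 2 = \left(-20 + m\right) + 2 = -18 + m$)
$J{\left(\frac{-1 - 4}{6 + 3} \right)} d{\left(-4 \right)} \left(-11\right) = \frac{-1 - 4}{6 + 3} \left(-18 - 4\right) \left(-11\right) = - \frac{5}{9} \left(-22\right) \left(-11\right) = \left(-5\right) \frac{1}{9} \left(-22\right) \left(-11\right) = \left(- \frac{5}{9}\right) \left(-22\right) \left(-11\right) = \frac{110}{9} \left(-11\right) = - \frac{1210}{9}$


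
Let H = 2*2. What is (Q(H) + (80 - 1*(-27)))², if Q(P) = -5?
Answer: 10404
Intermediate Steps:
H = 4
(Q(H) + (80 - 1*(-27)))² = (-5 + (80 - 1*(-27)))² = (-5 + (80 + 27))² = (-5 + 107)² = 102² = 10404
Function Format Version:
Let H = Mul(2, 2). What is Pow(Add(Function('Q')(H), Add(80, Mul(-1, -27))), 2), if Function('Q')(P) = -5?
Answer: 10404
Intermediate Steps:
H = 4
Pow(Add(Function('Q')(H), Add(80, Mul(-1, -27))), 2) = Pow(Add(-5, Add(80, Mul(-1, -27))), 2) = Pow(Add(-5, Add(80, 27)), 2) = Pow(Add(-5, 107), 2) = Pow(102, 2) = 10404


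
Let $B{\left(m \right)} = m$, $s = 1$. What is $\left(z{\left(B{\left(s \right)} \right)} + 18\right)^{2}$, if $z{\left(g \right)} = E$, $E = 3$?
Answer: $441$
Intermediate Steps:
$z{\left(g \right)} = 3$
$\left(z{\left(B{\left(s \right)} \right)} + 18\right)^{2} = \left(3 + 18\right)^{2} = 21^{2} = 441$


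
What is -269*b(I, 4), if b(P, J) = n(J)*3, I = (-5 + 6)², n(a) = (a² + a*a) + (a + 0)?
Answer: -29052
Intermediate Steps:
n(a) = a + 2*a² (n(a) = (a² + a²) + a = 2*a² + a = a + 2*a²)
I = 1 (I = 1² = 1)
b(P, J) = 3*J*(1 + 2*J) (b(P, J) = (J*(1 + 2*J))*3 = 3*J*(1 + 2*J))
-269*b(I, 4) = -807*4*(1 + 2*4) = -807*4*(1 + 8) = -807*4*9 = -269*108 = -29052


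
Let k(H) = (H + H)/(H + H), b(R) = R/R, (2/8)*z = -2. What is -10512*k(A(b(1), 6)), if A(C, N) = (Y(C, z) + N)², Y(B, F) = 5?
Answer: -10512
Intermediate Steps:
z = -8 (z = 4*(-2) = -8)
b(R) = 1
A(C, N) = (5 + N)²
k(H) = 1 (k(H) = (2*H)/((2*H)) = (2*H)*(1/(2*H)) = 1)
-10512*k(A(b(1), 6)) = -10512*1 = -10512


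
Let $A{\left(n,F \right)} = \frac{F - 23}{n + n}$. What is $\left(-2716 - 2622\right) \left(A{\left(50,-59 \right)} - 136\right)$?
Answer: $\frac{18258629}{25} \approx 7.3035 \cdot 10^{5}$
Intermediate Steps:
$A{\left(n,F \right)} = \frac{-23 + F}{2 n}$
$\left(-2716 - 2622\right) \left(A{\left(50,-59 \right)} - 136\right) = \left(-2716 - 2622\right) \left(\frac{-23 - 59}{2 \cdot 50} - 136\right) = - 5338 \left(\frac{1}{2} \cdot \frac{1}{50} \left(-82\right) - 136\right) = - 5338 \left(- \frac{41}{50} - 136\right) = \left(-5338\right) \left(- \frac{6841}{50}\right) = \frac{18258629}{25}$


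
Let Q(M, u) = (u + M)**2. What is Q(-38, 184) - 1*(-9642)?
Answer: 30958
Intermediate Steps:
Q(M, u) = (M + u)**2
Q(-38, 184) - 1*(-9642) = (-38 + 184)**2 - 1*(-9642) = 146**2 + 9642 = 21316 + 9642 = 30958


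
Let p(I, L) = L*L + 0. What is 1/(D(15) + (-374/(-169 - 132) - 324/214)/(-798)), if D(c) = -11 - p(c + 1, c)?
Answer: -12850593/3032735576 ≈ -0.0042373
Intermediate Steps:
p(I, L) = L² (p(I, L) = L² + 0 = L²)
D(c) = -11 - c²
1/(D(15) + (-374/(-169 - 132) - 324/214)/(-798)) = 1/((-11 - 1*15²) + (-374/(-169 - 132) - 324/214)/(-798)) = 1/((-11 - 1*225) + (-374/(-301) - 324*1/214)*(-1/798)) = 1/((-11 - 225) + (-374*(-1/301) - 162/107)*(-1/798)) = 1/(-236 + (374/301 - 162/107)*(-1/798)) = 1/(-236 - 8744/32207*(-1/798)) = 1/(-236 + 4372/12850593) = 1/(-3032735576/12850593) = -12850593/3032735576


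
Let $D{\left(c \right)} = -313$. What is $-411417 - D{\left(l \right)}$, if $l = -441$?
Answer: $-411104$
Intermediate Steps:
$-411417 - D{\left(l \right)} = -411417 - -313 = -411417 + 313 = -411104$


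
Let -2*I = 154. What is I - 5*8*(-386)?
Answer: 15363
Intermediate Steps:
I = -77 (I = -½*154 = -77)
I - 5*8*(-386) = -77 - 5*8*(-386) = -77 - 40*(-386) = -77 + 15440 = 15363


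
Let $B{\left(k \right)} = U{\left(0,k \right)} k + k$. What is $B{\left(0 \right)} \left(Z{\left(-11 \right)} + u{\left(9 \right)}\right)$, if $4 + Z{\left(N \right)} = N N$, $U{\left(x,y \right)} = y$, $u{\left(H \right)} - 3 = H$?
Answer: $0$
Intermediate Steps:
$u{\left(H \right)} = 3 + H$
$B{\left(k \right)} = k + k^{2}$ ($B{\left(k \right)} = k k + k = k^{2} + k = k + k^{2}$)
$Z{\left(N \right)} = -4 + N^{2}$ ($Z{\left(N \right)} = -4 + N N = -4 + N^{2}$)
$B{\left(0 \right)} \left(Z{\left(-11 \right)} + u{\left(9 \right)}\right) = 0 \left(1 + 0\right) \left(\left(-4 + \left(-11\right)^{2}\right) + \left(3 + 9\right)\right) = 0 \cdot 1 \left(\left(-4 + 121\right) + 12\right) = 0 \left(117 + 12\right) = 0 \cdot 129 = 0$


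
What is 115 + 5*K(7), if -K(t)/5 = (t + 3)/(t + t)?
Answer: 680/7 ≈ 97.143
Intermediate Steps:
K(t) = -5*(3 + t)/(2*t) (K(t) = -5*(t + 3)/(t + t) = -5*(3 + t)/(2*t))
115 + 5*K(7) = 115 + 5*((5/2)*(-3 - 1*7)/7) = 115 + 5*((5/2)*(1/7)*(-3 - 7)) = 115 + 5*((5/2)*(1/7)*(-10)) = 115 + 5*(-25/7) = 115 - 125/7 = 680/7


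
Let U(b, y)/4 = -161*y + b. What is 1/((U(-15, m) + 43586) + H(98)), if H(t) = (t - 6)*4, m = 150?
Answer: -1/52706 ≈ -1.8973e-5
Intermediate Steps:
U(b, y) = -644*y + 4*b (U(b, y) = 4*(-161*y + b) = 4*(b - 161*y) = -644*y + 4*b)
H(t) = -24 + 4*t (H(t) = (-6 + t)*4 = -24 + 4*t)
1/((U(-15, m) + 43586) + H(98)) = 1/(((-644*150 + 4*(-15)) + 43586) + (-24 + 4*98)) = 1/(((-96600 - 60) + 43586) + (-24 + 392)) = 1/((-96660 + 43586) + 368) = 1/(-53074 + 368) = 1/(-52706) = -1/52706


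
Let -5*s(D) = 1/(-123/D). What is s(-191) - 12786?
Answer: -7863581/615 ≈ -12786.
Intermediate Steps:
s(D) = D/615 (s(D) = -(-D/123)/5 = -(-1)*D/615 = D/615)
s(-191) - 12786 = (1/615)*(-191) - 12786 = -191/615 - 12786 = -7863581/615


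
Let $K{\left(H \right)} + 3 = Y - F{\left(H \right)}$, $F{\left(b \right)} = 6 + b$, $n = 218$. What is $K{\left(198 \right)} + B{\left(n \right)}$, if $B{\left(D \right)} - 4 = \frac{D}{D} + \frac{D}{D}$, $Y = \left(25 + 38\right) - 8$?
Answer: $-146$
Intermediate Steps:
$Y = 55$ ($Y = 63 - 8 = 55$)
$B{\left(D \right)} = 6$ ($B{\left(D \right)} = 4 + \left(\frac{D}{D} + \frac{D}{D}\right) = 4 + \left(1 + 1\right) = 4 + 2 = 6$)
$K{\left(H \right)} = 46 - H$ ($K{\left(H \right)} = -3 - \left(-49 + H\right) = 46 - H$)
$K{\left(198 \right)} + B{\left(n \right)} = \left(46 - 198\right) + 6 = -152 + 6 = -146$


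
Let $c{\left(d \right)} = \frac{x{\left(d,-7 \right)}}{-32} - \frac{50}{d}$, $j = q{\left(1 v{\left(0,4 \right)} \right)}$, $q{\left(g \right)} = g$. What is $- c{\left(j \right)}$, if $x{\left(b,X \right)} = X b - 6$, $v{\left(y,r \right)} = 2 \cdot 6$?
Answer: $\frac{65}{48} \approx 1.3542$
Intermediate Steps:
$v{\left(y,r \right)} = 12$
$j = 12$ ($j = 1 \cdot 12 = 12$)
$x{\left(b,X \right)} = -6 + X b$
$c{\left(d \right)} = \frac{3}{16} - \frac{50}{d} + \frac{7 d}{32}$ ($c{\left(d \right)} = \frac{-6 - 7 d}{-32} - \frac{50}{d} = \left(-6 - 7 d\right) \left(- \frac{1}{32}\right) - \frac{50}{d} = \left(\frac{3}{16} + \frac{7 d}{32}\right) - \frac{50}{d} = \frac{3}{16} - \frac{50}{d} + \frac{7 d}{32}$)
$- c{\left(j \right)} = - \frac{-1600 + 12 \left(6 + 7 \cdot 12\right)}{32 \cdot 12} = - \frac{-1600 + 12 \left(6 + 84\right)}{32 \cdot 12} = - \frac{-1600 + 12 \cdot 90}{32 \cdot 12} = - \frac{-1600 + 1080}{32 \cdot 12} = - \frac{-520}{32 \cdot 12} = \left(-1\right) \left(- \frac{65}{48}\right) = \frac{65}{48}$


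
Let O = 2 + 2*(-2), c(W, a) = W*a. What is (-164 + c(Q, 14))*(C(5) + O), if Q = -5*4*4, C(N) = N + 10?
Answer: -16692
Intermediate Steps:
C(N) = 10 + N
Q = -80 (Q = -20*4 = -80)
O = -2 (O = 2 - 4 = -2)
(-164 + c(Q, 14))*(C(5) + O) = (-164 - 80*14)*((10 + 5) - 2) = (-164 - 1120)*(15 - 2) = -1284*13 = -16692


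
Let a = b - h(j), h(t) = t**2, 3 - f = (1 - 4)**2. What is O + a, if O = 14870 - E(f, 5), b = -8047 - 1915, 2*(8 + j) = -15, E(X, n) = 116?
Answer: 18207/4 ≈ 4551.8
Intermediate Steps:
f = -6 (f = 3 - (1 - 4)**2 = 3 - 1*(-3)**2 = 3 - 1*9 = 3 - 9 = -6)
j = -31/2 (j = -8 + (1/2)*(-15) = -8 - 15/2 = -31/2 ≈ -15.500)
b = -9962
a = -40809/4 (a = -9962 - (-31/2)**2 = -9962 - 1*961/4 = -9962 - 961/4 = -40809/4 ≈ -10202.)
O = 14754 (O = 14870 - 1*116 = 14870 - 116 = 14754)
O + a = 14754 - 40809/4 = 18207/4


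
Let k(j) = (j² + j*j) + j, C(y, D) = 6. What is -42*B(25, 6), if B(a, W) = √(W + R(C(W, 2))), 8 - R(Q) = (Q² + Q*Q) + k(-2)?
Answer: -336*I ≈ -336.0*I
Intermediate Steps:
k(j) = j + 2*j² (k(j) = (j² + j²) + j = 2*j² + j = j + 2*j²)
R(Q) = 2 - 2*Q² (R(Q) = 8 - ((Q² + Q*Q) - 2*(1 + 2*(-2))) = 8 - ((Q² + Q²) - 2*(1 - 4)) = 8 - (2*Q² - 2*(-3)) = 8 - (2*Q² + 6) = 8 - (6 + 2*Q²) = 8 + (-6 - 2*Q²) = 2 - 2*Q²)
B(a, W) = √(-70 + W) (B(a, W) = √(W + (2 - 2*6²)) = √(W + (2 - 2*36)) = √(W + (2 - 72)) = √(W - 70) = √(-70 + W))
-42*B(25, 6) = -42*√(-70 + 6) = -336*I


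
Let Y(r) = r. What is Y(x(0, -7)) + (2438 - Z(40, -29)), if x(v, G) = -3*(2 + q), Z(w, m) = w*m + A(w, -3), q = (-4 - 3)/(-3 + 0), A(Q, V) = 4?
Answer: 3581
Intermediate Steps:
q = 7/3 (q = -7/(-3) = -7*(-⅓) = 7/3 ≈ 2.3333)
Z(w, m) = 4 + m*w (Z(w, m) = w*m + 4 = m*w + 4 = 4 + m*w)
x(v, G) = -13 (x(v, G) = -3*(2 + 7/3) = -3*13/3 = -13)
Y(x(0, -7)) + (2438 - Z(40, -29)) = -13 + (2438 - (4 - 29*40)) = -13 + (2438 - (4 - 1160)) = -13 + (2438 - 1*(-1156)) = -13 + (2438 + 1156) = -13 + 3594 = 3581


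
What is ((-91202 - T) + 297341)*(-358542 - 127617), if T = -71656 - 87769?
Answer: -177722228676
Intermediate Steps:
T = -159425
((-91202 - T) + 297341)*(-358542 - 127617) = ((-91202 - 1*(-159425)) + 297341)*(-358542 - 127617) = ((-91202 + 159425) + 297341)*(-486159) = (68223 + 297341)*(-486159) = 365564*(-486159) = -177722228676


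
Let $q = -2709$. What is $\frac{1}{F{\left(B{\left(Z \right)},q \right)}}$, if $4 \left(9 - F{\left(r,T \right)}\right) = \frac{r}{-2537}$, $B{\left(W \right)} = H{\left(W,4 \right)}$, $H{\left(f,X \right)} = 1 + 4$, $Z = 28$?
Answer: $\frac{10148}{91337} \approx 0.1111$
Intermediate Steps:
$H{\left(f,X \right)} = 5$
$B{\left(W \right)} = 5$
$F{\left(r,T \right)} = 9 + \frac{r}{10148}$ ($F{\left(r,T \right)} = 9 - \frac{r \frac{1}{-2537}}{4} = 9 - \frac{r \left(- \frac{1}{2537}\right)}{4} = 9 - \frac{\left(- \frac{1}{2537}\right) r}{4} = 9 + \frac{r}{10148}$)
$\frac{1}{F{\left(B{\left(Z \right)},q \right)}} = \frac{1}{9 + \frac{1}{10148} \cdot 5} = \frac{1}{9 + \frac{5}{10148}} = \frac{1}{\frac{91337}{10148}} = \frac{10148}{91337}$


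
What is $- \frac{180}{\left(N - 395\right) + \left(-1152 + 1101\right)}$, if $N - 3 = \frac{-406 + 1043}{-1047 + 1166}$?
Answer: $\frac{51}{124} \approx 0.41129$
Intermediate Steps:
$N = \frac{142}{17}$ ($N = 3 + \frac{-406 + 1043}{-1047 + 1166} = 3 + \frac{637}{119} = 3 + 637 \cdot \frac{1}{119} = 3 + \frac{91}{17} = \frac{142}{17} \approx 8.3529$)
$- \frac{180}{\left(N - 395\right) + \left(-1152 + 1101\right)} = - \frac{180}{\left(\frac{142}{17} - 395\right) + \left(-1152 + 1101\right)} = - \frac{180}{\left(\frac{142}{17} - 395\right) - 51} = - \frac{180}{- \frac{6573}{17} - 51} = - \frac{180}{- \frac{7440}{17}} = \left(-180\right) \left(- \frac{17}{7440}\right) = \frac{51}{124}$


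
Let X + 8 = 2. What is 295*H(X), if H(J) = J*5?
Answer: -8850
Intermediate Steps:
X = -6 (X = -8 + 2 = -6)
H(J) = 5*J
295*H(X) = 295*(5*(-6)) = 295*(-30) = -8850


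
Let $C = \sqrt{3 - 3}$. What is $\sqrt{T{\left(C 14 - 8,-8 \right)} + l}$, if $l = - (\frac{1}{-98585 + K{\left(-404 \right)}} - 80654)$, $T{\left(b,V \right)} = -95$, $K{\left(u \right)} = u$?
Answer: $\frac{2 \sqrt{197345827836157}}{98989} \approx 283.83$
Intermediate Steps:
$C = 0$ ($C = \sqrt{0} = 0$)
$l = \frac{7983858807}{98989}$ ($l = - (\frac{1}{-98585 - 404} - 80654) = - (\frac{1}{-98989} - 80654) = - (- \frac{1}{98989} - 80654) = \left(-1\right) \left(- \frac{7983858807}{98989}\right) = \frac{7983858807}{98989} \approx 80654.0$)
$\sqrt{T{\left(C 14 - 8,-8 \right)} + l} = \sqrt{-95 + \frac{7983858807}{98989}} = \sqrt{\frac{7974454852}{98989}} = \frac{2 \sqrt{197345827836157}}{98989}$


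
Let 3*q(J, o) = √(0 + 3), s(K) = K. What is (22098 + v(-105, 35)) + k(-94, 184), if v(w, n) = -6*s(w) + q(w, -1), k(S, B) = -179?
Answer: 22549 + √3/3 ≈ 22550.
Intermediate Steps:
q(J, o) = √3/3 (q(J, o) = √(0 + 3)/3 = √3/3)
v(w, n) = -6*w + √3/3
(22098 + v(-105, 35)) + k(-94, 184) = (22098 + (-6*(-105) + √3/3)) - 179 = (22098 + (630 + √3/3)) - 179 = (22728 + √3/3) - 179 = 22549 + √3/3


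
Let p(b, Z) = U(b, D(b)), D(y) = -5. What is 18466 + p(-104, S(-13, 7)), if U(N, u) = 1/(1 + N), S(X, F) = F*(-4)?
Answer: 1901997/103 ≈ 18466.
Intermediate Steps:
S(X, F) = -4*F
p(b, Z) = 1/(1 + b)
18466 + p(-104, S(-13, 7)) = 18466 + 1/(1 - 104) = 18466 + 1/(-103) = 18466 - 1/103 = 1901997/103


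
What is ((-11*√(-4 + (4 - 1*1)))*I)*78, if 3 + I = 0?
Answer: 2574*I ≈ 2574.0*I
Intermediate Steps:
I = -3 (I = -3 + 0 = -3)
((-11*√(-4 + (4 - 1*1)))*I)*78 = (-11*√(-4 + (4 - 1*1))*(-3))*78 = (-11*√(-4 + (4 - 1))*(-3))*78 = (-11*√(-4 + 3)*(-3))*78 = (-11*I*(-3))*78 = (33*I)*78 = 2574*I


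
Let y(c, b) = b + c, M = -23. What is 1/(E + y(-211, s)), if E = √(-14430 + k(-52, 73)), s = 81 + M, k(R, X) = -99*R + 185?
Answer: -153/32506 - I*√9097/32506 ≈ -0.0047068 - 0.0029342*I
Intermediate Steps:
k(R, X) = 185 - 99*R
s = 58 (s = 81 - 23 = 58)
E = I*√9097 (E = √(-14430 + (185 - 99*(-52))) = √(-14430 + (185 + 5148)) = √(-14430 + 5333) = √(-9097) = I*√9097 ≈ 95.378*I)
1/(E + y(-211, s)) = 1/(I*√9097 + (58 - 211)) = 1/(I*√9097 - 153) = 1/(-153 + I*√9097)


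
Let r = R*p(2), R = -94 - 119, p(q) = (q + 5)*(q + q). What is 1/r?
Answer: -1/5964 ≈ -0.00016767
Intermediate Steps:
p(q) = 2*q*(5 + q) (p(q) = (5 + q)*(2*q) = 2*q*(5 + q))
R = -213
r = -5964 (r = -426*2*(5 + 2) = -426*2*7 = -213*28 = -5964)
1/r = 1/(-5964) = -1/5964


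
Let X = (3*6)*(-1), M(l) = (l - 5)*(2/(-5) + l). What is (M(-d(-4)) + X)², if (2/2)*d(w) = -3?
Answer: 13456/25 ≈ 538.24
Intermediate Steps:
d(w) = -3
M(l) = (-5 + l)*(-⅖ + l) (M(l) = (-5 + l)*(2*(-⅕) + l) = (-5 + l)*(-⅖ + l))
X = -18 (X = 18*(-1) = -18)
(M(-d(-4)) + X)² = ((2 + (-1*(-3))² - (-27)*(-3)/5) - 18)² = ((2 + 3² - 27/5*3) - 18)² = ((2 + 9 - 81/5) - 18)² = (-26/5 - 18)² = (-116/5)² = 13456/25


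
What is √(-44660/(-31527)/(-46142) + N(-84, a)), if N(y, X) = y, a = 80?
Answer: I*√4937817871979610254/242453139 ≈ 9.1652*I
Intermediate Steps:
√(-44660/(-31527)/(-46142) + N(-84, a)) = √(-44660/(-31527)/(-46142) - 84) = √(-44660*(-1/31527)*(-1/46142) - 84) = √((44660/31527)*(-1/46142) - 84) = √(-22330/727359417 - 84) = √(-61098213358/727359417) = I*√4937817871979610254/242453139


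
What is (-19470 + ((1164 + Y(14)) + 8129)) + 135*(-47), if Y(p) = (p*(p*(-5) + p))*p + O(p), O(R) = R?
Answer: -27484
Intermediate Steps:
Y(p) = p - 4*p**3 (Y(p) = (p*(p*(-5) + p))*p + p = (p*(-5*p + p))*p + p = (p*(-4*p))*p + p = (-4*p**2)*p + p = -4*p**3 + p = p - 4*p**3)
(-19470 + ((1164 + Y(14)) + 8129)) + 135*(-47) = (-19470 + ((1164 + (14 - 4*14**3)) + 8129)) + 135*(-47) = (-19470 + ((1164 + (14 - 4*2744)) + 8129)) - 6345 = (-19470 + ((1164 + (14 - 10976)) + 8129)) - 6345 = (-19470 + ((1164 - 10962) + 8129)) - 6345 = (-19470 + (-9798 + 8129)) - 6345 = (-19470 - 1669) - 6345 = -21139 - 6345 = -27484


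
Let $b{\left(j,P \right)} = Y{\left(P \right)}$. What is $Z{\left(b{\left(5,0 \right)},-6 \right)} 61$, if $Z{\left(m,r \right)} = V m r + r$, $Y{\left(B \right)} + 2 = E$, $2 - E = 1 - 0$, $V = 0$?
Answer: $-366$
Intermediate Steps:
$E = 1$ ($E = 2 - \left(1 - 0\right) = 2 - \left(1 + 0\right) = 2 - 1 = 1$)
$Y{\left(B \right)} = -1$ ($Y{\left(B \right)} = -2 + 1 = -1$)
$b{\left(j,P \right)} = -1$
$Z{\left(m,r \right)} = r$ ($Z{\left(m,r \right)} = 0 m r + r = 0 r + r = 0 + r = r$)
$Z{\left(b{\left(5,0 \right)},-6 \right)} 61 = \left(-6\right) 61 = -366$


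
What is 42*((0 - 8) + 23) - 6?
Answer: 624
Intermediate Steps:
42*((0 - 8) + 23) - 6 = 42*(-8 + 23) - 6 = 42*15 - 6 = 630 - 6 = 624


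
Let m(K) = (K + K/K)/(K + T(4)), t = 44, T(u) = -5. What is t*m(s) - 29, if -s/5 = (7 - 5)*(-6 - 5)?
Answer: 613/35 ≈ 17.514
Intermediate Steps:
s = 110 (s = -5*(7 - 5)*(-6 - 5) = -10*(-11) = -5*(-22) = 110)
m(K) = (1 + K)/(-5 + K) (m(K) = (K + K/K)/(K - 5) = (K + 1)/(-5 + K) = (1 + K)/(-5 + K))
t*m(s) - 29 = 44*((1 + 110)/(-5 + 110)) - 29 = 44*(111/105) - 29 = 44*((1/105)*111) - 29 = 44*(37/35) - 29 = 1628/35 - 29 = 613/35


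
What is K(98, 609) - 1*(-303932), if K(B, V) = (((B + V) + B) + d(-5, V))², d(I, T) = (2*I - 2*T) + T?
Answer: 338528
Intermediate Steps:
d(I, T) = -T + 2*I (d(I, T) = (-2*T + 2*I) + T = -T + 2*I)
K(B, V) = (-10 + 2*B)² (K(B, V) = (((B + V) + B) + (-V + 2*(-5)))² = ((V + 2*B) + (-V - 10))² = ((V + 2*B) + (-10 - V))² = (-10 + 2*B)²)
K(98, 609) - 1*(-303932) = 4*(-5 + 98)² - 1*(-303932) = 4*93² + 303932 = 4*8649 + 303932 = 34596 + 303932 = 338528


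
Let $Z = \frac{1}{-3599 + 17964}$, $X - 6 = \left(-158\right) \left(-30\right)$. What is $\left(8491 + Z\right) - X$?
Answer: $\frac{53796926}{14365} \approx 3745.0$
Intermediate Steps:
$X = 4746$ ($X = 6 - -4740 = 6 + 4740 = 4746$)
$Z = \frac{1}{14365} \approx 6.9614 \cdot 10^{-5}$
$\left(8491 + Z\right) - X = \left(8491 + \frac{1}{14365}\right) - 4746 = \frac{121973216}{14365} - 4746 = \frac{53796926}{14365}$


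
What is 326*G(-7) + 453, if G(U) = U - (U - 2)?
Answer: 1105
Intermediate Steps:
G(U) = 2 (G(U) = U - (-2 + U) = U + (2 - U) = 2)
326*G(-7) + 453 = 326*2 + 453 = 652 + 453 = 1105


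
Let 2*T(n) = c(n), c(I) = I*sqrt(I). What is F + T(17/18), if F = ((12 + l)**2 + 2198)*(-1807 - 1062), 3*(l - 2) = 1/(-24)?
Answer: -35599931989/5184 + 17*sqrt(34)/216 ≈ -6.8673e+6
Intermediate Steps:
l = 143/72 (l = 2 + (1/3)/(-24) = 2 + (1/3)*(-1/24) = 2 - 1/72 = 143/72 ≈ 1.9861)
c(I) = I**(3/2)
T(n) = n**(3/2)/2
F = -35599931989/5184 (F = ((12 + 143/72)**2 + 2198)*(-1807 - 1062) = ((1007/72)**2 + 2198)*(-2869) = (1014049/5184 + 2198)*(-2869) = (12408481/5184)*(-2869) = -35599931989/5184 ≈ -6.8673e+6)
F + T(17/18) = -35599931989/5184 + (17/18)**(3/2)/2 = -35599931989/5184 + (17*sqrt(34)/108)/2 = -35599931989/5184 + 17*sqrt(34)/216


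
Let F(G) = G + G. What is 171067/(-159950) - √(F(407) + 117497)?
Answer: -171067/159950 - √118311 ≈ -345.03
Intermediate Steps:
F(G) = 2*G
171067/(-159950) - √(F(407) + 117497) = 171067/(-159950) - √(2*407 + 117497) = 171067*(-1/159950) - √(814 + 117497) = -171067/159950 - √118311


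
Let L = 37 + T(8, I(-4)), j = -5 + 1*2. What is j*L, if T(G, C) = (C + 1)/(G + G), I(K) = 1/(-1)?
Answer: -111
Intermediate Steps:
I(K) = -1
T(G, C) = (1 + C)/(2*G) (T(G, C) = (1 + C)/((2*G)) = (1 + C)*(1/(2*G)) = (1 + C)/(2*G))
j = -3 (j = -5 + 2 = -3)
L = 37 (L = 37 + (1/2)*(1 - 1)/8 = 37 + (1/2)*(1/8)*0 = 37 + 0 = 37)
j*L = -3*37 = -111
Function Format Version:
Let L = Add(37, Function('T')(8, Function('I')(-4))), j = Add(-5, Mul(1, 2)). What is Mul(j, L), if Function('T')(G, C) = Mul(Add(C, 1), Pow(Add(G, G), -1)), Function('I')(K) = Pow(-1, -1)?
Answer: -111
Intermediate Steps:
Function('I')(K) = -1
Function('T')(G, C) = Mul(Rational(1, 2), Pow(G, -1), Add(1, C)) (Function('T')(G, C) = Mul(Add(1, C), Pow(Mul(2, G), -1)) = Mul(Add(1, C), Mul(Rational(1, 2), Pow(G, -1))) = Mul(Rational(1, 2), Pow(G, -1), Add(1, C)))
j = -3 (j = Add(-5, 2) = -3)
L = 37 (L = Add(37, Mul(Rational(1, 2), Pow(8, -1), Add(1, -1))) = Add(37, Mul(Rational(1, 2), Rational(1, 8), 0)) = Add(37, 0) = 37)
Mul(j, L) = Mul(-3, 37) = -111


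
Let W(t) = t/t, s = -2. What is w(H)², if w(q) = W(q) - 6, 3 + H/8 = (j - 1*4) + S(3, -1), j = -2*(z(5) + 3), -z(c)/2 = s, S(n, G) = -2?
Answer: 25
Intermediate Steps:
W(t) = 1
z(c) = 4 (z(c) = -2*(-2) = 4)
j = -14 (j = -2*(4 + 3) = -2*7 = -14)
H = -184 (H = -24 + 8*((-14 - 1*4) - 2) = -24 + 8*((-14 - 4) - 2) = -24 + 8*(-18 - 2) = -24 + 8*(-20) = -24 - 160 = -184)
w(q) = -5 (w(q) = 1 - 6 = -5)
w(H)² = (-5)² = 25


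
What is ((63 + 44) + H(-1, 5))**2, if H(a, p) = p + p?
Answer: 13689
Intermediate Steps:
H(a, p) = 2*p
((63 + 44) + H(-1, 5))**2 = ((63 + 44) + 2*5)**2 = (107 + 10)**2 = 117**2 = 13689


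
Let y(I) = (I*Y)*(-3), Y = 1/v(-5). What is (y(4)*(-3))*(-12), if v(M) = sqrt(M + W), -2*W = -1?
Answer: 144*I*sqrt(2) ≈ 203.65*I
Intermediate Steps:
W = 1/2 (W = -1/2*(-1) = 1/2 ≈ 0.50000)
v(M) = sqrt(1/2 + M) (v(M) = sqrt(M + 1/2) = sqrt(1/2 + M))
Y = -I*sqrt(2)/3 (Y = 1/(sqrt(2 + 4*(-5))/2) = 1/(sqrt(2 - 20)/2) = 1/(sqrt(-18)/2) = 1/((3*I*sqrt(2))/2) = 1/(3*I*sqrt(2)/2) = -I*sqrt(2)/3 ≈ -0.4714*I)
y(I) = I*I*sqrt(2) (y(I) = (I*(-I*sqrt(2)/3))*(-3) = -I*I*sqrt(2)/3*(-3) = I*I*sqrt(2))
(y(4)*(-3))*(-12) = ((I*4*sqrt(2))*(-3))*(-12) = ((4*I*sqrt(2))*(-3))*(-12) = -12*I*sqrt(2)*(-12) = 144*I*sqrt(2)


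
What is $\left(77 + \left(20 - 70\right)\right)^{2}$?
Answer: $729$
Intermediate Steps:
$\left(77 + \left(20 - 70\right)\right)^{2} = \left(77 - 50\right)^{2} = 27^{2} = 729$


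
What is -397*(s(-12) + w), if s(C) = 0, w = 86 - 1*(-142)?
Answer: -90516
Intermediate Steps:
w = 228 (w = 86 + 142 = 228)
-397*(s(-12) + w) = -397*(0 + 228) = -397*228 = -90516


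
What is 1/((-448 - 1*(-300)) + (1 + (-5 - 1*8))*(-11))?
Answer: -1/16 ≈ -0.062500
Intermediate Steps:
1/((-448 - 1*(-300)) + (1 + (-5 - 1*8))*(-11)) = 1/((-448 + 300) + (1 + (-5 - 8))*(-11)) = 1/(-148 + (1 - 13)*(-11)) = 1/(-148 - 12*(-11)) = 1/(-148 + 132) = 1/(-16) = -1/16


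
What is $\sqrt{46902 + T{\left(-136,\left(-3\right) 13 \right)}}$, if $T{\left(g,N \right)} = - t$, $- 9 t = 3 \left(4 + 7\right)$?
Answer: $\frac{\sqrt{422151}}{3} \approx 216.58$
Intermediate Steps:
$t = - \frac{11}{3}$ ($t = - \frac{3 \left(4 + 7\right)}{9} = - \frac{3 \cdot 11}{9} = \left(- \frac{1}{9}\right) 33 = - \frac{11}{3} \approx -3.6667$)
$T{\left(g,N \right)} = \frac{11}{3}$ ($T{\left(g,N \right)} = \left(-1\right) \left(- \frac{11}{3}\right) = \frac{11}{3}$)
$\sqrt{46902 + T{\left(-136,\left(-3\right) 13 \right)}} = \sqrt{46902 + \frac{11}{3}} = \sqrt{\frac{140717}{3}} = \frac{\sqrt{422151}}{3}$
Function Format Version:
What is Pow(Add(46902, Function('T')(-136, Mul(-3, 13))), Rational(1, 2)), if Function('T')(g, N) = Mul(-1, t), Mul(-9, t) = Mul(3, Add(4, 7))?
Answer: Mul(Rational(1, 3), Pow(422151, Rational(1, 2))) ≈ 216.58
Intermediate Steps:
t = Rational(-11, 3) (t = Mul(Rational(-1, 9), Mul(3, Add(4, 7))) = Mul(Rational(-1, 9), Mul(3, 11)) = Mul(Rational(-1, 9), 33) = Rational(-11, 3) ≈ -3.6667)
Function('T')(g, N) = Rational(11, 3) (Function('T')(g, N) = Mul(-1, Rational(-11, 3)) = Rational(11, 3))
Pow(Add(46902, Function('T')(-136, Mul(-3, 13))), Rational(1, 2)) = Pow(Add(46902, Rational(11, 3)), Rational(1, 2)) = Pow(Rational(140717, 3), Rational(1, 2)) = Mul(Rational(1, 3), Pow(422151, Rational(1, 2)))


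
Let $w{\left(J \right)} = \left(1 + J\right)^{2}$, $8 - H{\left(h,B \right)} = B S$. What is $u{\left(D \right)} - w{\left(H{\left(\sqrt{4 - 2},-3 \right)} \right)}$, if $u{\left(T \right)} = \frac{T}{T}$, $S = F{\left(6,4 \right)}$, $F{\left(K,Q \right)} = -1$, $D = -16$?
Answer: $-35$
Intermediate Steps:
$S = -1$
$u{\left(T \right)} = 1$
$H{\left(h,B \right)} = 8 + B$ ($H{\left(h,B \right)} = 8 - B \left(-1\right) = 8 - - B = 8 + B$)
$u{\left(D \right)} - w{\left(H{\left(\sqrt{4 - 2},-3 \right)} \right)} = 1 - \left(1 + \left(8 - 3\right)\right)^{2} = 1 - \left(1 + 5\right)^{2} = 1 - 6^{2} = 1 - 36 = -35$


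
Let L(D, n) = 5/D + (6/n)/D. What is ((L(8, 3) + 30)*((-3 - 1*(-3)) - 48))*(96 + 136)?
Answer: -343824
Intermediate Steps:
L(D, n) = 5/D + 6/(D*n)
((L(8, 3) + 30)*((-3 - 1*(-3)) - 48))*(96 + 136) = (((6 + 5*3)/(8*3) + 30)*((-3 - 1*(-3)) - 48))*(96 + 136) = (((⅛)*(⅓)*(6 + 15) + 30)*((-3 + 3) - 48))*232 = (((⅛)*(⅓)*21 + 30)*(0 - 48))*232 = ((7/8 + 30)*(-48))*232 = ((247/8)*(-48))*232 = -1482*232 = -343824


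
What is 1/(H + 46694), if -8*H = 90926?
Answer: 4/141313 ≈ 2.8306e-5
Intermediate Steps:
H = -45463/4 (H = -⅛*90926 = -45463/4 ≈ -11366.)
1/(H + 46694) = 1/(-45463/4 + 46694) = 1/(141313/4) = 4/141313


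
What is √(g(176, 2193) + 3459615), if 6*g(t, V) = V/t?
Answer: √26791274642/88 ≈ 1860.0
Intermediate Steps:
g(t, V) = V/(6*t) (g(t, V) = (V/t)/6 = V/(6*t))
√(g(176, 2193) + 3459615) = √((⅙)*2193/176 + 3459615) = √((⅙)*2193*(1/176) + 3459615) = √(731/352 + 3459615) = √(1217785211/352) = √26791274642/88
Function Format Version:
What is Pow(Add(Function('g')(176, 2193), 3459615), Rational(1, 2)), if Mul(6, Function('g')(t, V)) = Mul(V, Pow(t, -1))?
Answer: Mul(Rational(1, 88), Pow(26791274642, Rational(1, 2))) ≈ 1860.0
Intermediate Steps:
Function('g')(t, V) = Mul(Rational(1, 6), V, Pow(t, -1)) (Function('g')(t, V) = Mul(Rational(1, 6), Mul(V, Pow(t, -1))) = Mul(Rational(1, 6), V, Pow(t, -1)))
Pow(Add(Function('g')(176, 2193), 3459615), Rational(1, 2)) = Pow(Add(Mul(Rational(1, 6), 2193, Pow(176, -1)), 3459615), Rational(1, 2)) = Pow(Add(Mul(Rational(1, 6), 2193, Rational(1, 176)), 3459615), Rational(1, 2)) = Pow(Add(Rational(731, 352), 3459615), Rational(1, 2)) = Pow(Rational(1217785211, 352), Rational(1, 2)) = Mul(Rational(1, 88), Pow(26791274642, Rational(1, 2)))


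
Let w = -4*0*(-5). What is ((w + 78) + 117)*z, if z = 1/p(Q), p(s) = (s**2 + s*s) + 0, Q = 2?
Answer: 195/8 ≈ 24.375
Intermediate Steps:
p(s) = 2*s**2 (p(s) = (s**2 + s**2) + 0 = 2*s**2 + 0 = 2*s**2)
w = 0 (w = 0*(-5) = 0)
z = 1/8 (z = 1/(2*2**2) = 1/(2*4) = 1/8 ≈ 0.12500)
((w + 78) + 117)*z = ((0 + 78) + 117)*(1/8) = (78 + 117)*(1/8) = 195*(1/8) = 195/8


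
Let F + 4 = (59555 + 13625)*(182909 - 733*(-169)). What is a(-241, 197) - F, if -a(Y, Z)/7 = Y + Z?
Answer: -22450599168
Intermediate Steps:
a(Y, Z) = -7*Y - 7*Z (a(Y, Z) = -7*(Y + Z) = -7*Y - 7*Z)
F = 22450599476 (F = -4 + (59555 + 13625)*(182909 - 733*(-169)) = -4 + 73180*(182909 + 123877) = -4 + 73180*306786 = -4 + 22450599480 = 22450599476)
a(-241, 197) - F = (-7*(-241) - 7*197) - 1*22450599476 = (1687 - 1379) - 22450599476 = 308 - 22450599476 = -22450599168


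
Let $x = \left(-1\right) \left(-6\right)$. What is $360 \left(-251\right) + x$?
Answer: $-90354$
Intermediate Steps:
$x = 6$
$360 \left(-251\right) + x = 360 \left(-251\right) + 6 = -90360 + 6 = -90354$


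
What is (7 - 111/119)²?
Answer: 521284/14161 ≈ 36.811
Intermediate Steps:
(7 - 111/119)² = (722/119)² = 521284/14161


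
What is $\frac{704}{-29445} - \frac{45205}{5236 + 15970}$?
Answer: $- \frac{1345990249}{624410670} \approx -2.1556$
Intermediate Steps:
$\frac{704}{-29445} - \frac{45205}{5236 + 15970} = 704 \left(- \frac{1}{29445}\right) - \frac{45205}{21206} = - \frac{704}{29445} - \frac{45205}{21206} = - \frac{1345990249}{624410670}$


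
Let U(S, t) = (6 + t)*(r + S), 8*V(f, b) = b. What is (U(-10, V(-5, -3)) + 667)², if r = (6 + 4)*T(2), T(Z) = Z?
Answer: 8369449/16 ≈ 5.2309e+5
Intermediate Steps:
V(f, b) = b/8
r = 20 (r = (6 + 4)*2 = 10*2 = 20)
U(S, t) = (6 + t)*(20 + S)
(U(-10, V(-5, -3)) + 667)² = ((120 + 6*(-10) + 20*((⅛)*(-3)) - 5*(-3)/4) + 667)² = ((120 - 60 + 20*(-3/8) - 10*(-3/8)) + 667)² = ((120 - 60 - 15/2 + 15/4) + 667)² = (225/4 + 667)² = (2893/4)² = 8369449/16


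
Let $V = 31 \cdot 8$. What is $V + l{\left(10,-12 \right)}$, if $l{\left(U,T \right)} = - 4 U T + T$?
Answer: $716$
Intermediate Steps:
$V = 248$
$l{\left(U,T \right)} = T - 4 T U$ ($l{\left(U,T \right)} = - 4 T U + T = T - 4 T U$)
$V + l{\left(10,-12 \right)} = 248 - 12 \left(1 - 40\right) = 248 - -468 = 248 + 468 = 716$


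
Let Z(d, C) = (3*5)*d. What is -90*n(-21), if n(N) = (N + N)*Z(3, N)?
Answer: 170100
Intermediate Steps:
Z(d, C) = 15*d
n(N) = 90*N (n(N) = (N + N)*(15*3) = (2*N)*45 = 90*N)
-90*n(-21) = -8100*(-21) = -90*(-1890) = 170100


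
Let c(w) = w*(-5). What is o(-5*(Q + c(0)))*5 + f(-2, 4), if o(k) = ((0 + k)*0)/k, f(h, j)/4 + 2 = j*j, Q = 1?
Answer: 56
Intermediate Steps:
c(w) = -5*w
f(h, j) = -8 + 4*j² (f(h, j) = -8 + 4*(j*j) = -8 + 4*j²)
o(k) = 0 (o(k) = (k*0)/k = 0/k = 0)
o(-5*(Q + c(0)))*5 + f(-2, 4) = 0*5 + (-8 + 4*4²) = 0 + (-8 + 4*16) = 0 + (-8 + 64) = 0 + 56 = 56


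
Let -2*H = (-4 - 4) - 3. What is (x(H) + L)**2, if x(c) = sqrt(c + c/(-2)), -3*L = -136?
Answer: 74083/36 + 136*sqrt(11)/3 ≈ 2208.2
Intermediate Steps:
L = 136/3 (L = -1/3*(-136) = 136/3 ≈ 45.333)
H = 11/2 (H = -((-4 - 4) - 3)/2 = -(-8 - 3)/2 = -1/2*(-11) = 11/2 ≈ 5.5000)
x(c) = sqrt(2)*sqrt(c)/2 (x(c) = sqrt(c + c*(-1/2)) = sqrt(c - c/2) = sqrt(c/2) = sqrt(2)*sqrt(c)/2)
(x(H) + L)**2 = (sqrt(2)*sqrt(11/2)/2 + 136/3)**2 = (sqrt(2)*(sqrt(22)/2)/2 + 136/3)**2 = (sqrt(11)/2 + 136/3)**2 = (136/3 + sqrt(11)/2)**2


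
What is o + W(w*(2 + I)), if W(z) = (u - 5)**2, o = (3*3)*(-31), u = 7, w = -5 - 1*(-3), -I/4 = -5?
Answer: -275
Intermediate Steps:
I = 20 (I = -4*(-5) = 20)
w = -2 (w = -5 + 3 = -2)
o = -279 (o = 9*(-31) = -279)
W(z) = 4 (W(z) = (7 - 5)**2 = 2**2 = 4)
o + W(w*(2 + I)) = -279 + 4 = -275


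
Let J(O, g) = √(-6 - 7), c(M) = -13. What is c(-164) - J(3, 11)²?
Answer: 0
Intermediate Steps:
J(O, g) = I*√13 (J(O, g) = √(-13) = I*√13)
c(-164) - J(3, 11)² = -13 - (I*√13)² = -13 - 1*(-13) = -13 + 13 = 0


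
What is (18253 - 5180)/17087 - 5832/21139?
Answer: 176698763/361202093 ≈ 0.48920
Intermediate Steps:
(18253 - 5180)/17087 - 5832/21139 = 13073*(1/17087) - 5832*1/21139 = 13073/17087 - 5832/21139 = 176698763/361202093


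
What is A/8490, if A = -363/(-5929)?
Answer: 1/138670 ≈ 7.2114e-6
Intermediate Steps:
A = 3/49 (A = -363*(-1/5929) = 3/49 ≈ 0.061224)
A/8490 = (3/49)/8490 = (3/49)*(1/8490) = 1/138670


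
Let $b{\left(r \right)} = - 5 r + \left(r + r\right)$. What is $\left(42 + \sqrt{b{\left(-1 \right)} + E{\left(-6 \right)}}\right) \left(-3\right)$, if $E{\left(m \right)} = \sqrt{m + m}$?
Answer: $-126 - 3 \sqrt{3 + 2 i \sqrt{3}} \approx -131.84 - 2.6686 i$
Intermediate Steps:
$E{\left(m \right)} = \sqrt{2} \sqrt{m}$ ($E{\left(m \right)} = \sqrt{2 m} = \sqrt{2} \sqrt{m}$)
$b{\left(r \right)} = - 3 r$ ($b{\left(r \right)} = - 5 r + 2 r = - 3 r$)
$\left(42 + \sqrt{b{\left(-1 \right)} + E{\left(-6 \right)}}\right) \left(-3\right) = \left(42 + \sqrt{\left(-3\right) \left(-1\right) + \sqrt{2} \sqrt{-6}}\right) \left(-3\right) = \left(42 + \sqrt{3 + \sqrt{2} i \sqrt{6}}\right) \left(-3\right) = \left(42 + \sqrt{3 + 2 i \sqrt{3}}\right) \left(-3\right) = -126 - 3 \sqrt{3 + 2 i \sqrt{3}}$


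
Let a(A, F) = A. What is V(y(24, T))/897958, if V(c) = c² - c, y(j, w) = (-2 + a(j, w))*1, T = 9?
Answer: 231/448979 ≈ 0.00051450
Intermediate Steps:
y(j, w) = -2 + j (y(j, w) = (-2 + j)*1 = -2 + j)
V(y(24, T))/897958 = ((-2 + 24)*(-1 + (-2 + 24)))/897958 = (22*(-1 + 22))*(1/897958) = (22*21)*(1/897958) = 462*(1/897958) = 231/448979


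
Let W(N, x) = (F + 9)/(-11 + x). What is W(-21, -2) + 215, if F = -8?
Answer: 2794/13 ≈ 214.92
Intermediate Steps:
W(N, x) = 1/(-11 + x) (W(N, x) = (-8 + 9)/(-11 + x) = 1/(-11 + x))
W(-21, -2) + 215 = 1/(-11 - 2) + 215 = 1/(-13) + 215 = -1/13 + 215 = 2794/13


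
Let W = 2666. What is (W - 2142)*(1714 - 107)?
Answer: 842068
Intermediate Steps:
(W - 2142)*(1714 - 107) = (2666 - 2142)*(1714 - 107) = 524*1607 = 842068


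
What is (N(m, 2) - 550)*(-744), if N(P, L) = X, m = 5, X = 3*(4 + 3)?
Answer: 393576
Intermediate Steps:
X = 21 (X = 3*7 = 21)
N(P, L) = 21
(N(m, 2) - 550)*(-744) = (21 - 550)*(-744) = -529*(-744) = 393576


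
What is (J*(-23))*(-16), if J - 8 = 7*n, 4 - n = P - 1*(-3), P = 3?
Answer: -2208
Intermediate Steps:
n = -2 (n = 4 - (3 - 1*(-3)) = 4 - (3 + 3) = 4 - 1*6 = 4 - 6 = -2)
J = -6 (J = 8 + 7*(-2) = 8 - 14 = -6)
(J*(-23))*(-16) = -6*(-23)*(-16) = 138*(-16) = -2208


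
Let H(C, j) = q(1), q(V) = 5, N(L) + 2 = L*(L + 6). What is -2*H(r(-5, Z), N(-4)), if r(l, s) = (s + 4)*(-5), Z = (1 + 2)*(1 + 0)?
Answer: -10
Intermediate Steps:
N(L) = -2 + L*(6 + L) (N(L) = -2 + L*(L + 6) = -2 + L*(6 + L))
Z = 3 (Z = 3*1 = 3)
r(l, s) = -20 - 5*s (r(l, s) = (4 + s)*(-5) = -20 - 5*s)
H(C, j) = 5
-2*H(r(-5, Z), N(-4)) = -2*5 = -10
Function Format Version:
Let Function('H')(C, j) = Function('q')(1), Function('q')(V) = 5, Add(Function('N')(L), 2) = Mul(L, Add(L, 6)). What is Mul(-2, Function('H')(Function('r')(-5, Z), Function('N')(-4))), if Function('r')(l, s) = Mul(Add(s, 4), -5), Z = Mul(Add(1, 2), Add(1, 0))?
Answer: -10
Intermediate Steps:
Function('N')(L) = Add(-2, Mul(L, Add(6, L))) (Function('N')(L) = Add(-2, Mul(L, Add(L, 6))) = Add(-2, Mul(L, Add(6, L))))
Z = 3 (Z = Mul(3, 1) = 3)
Function('r')(l, s) = Add(-20, Mul(-5, s)) (Function('r')(l, s) = Mul(Add(4, s), -5) = Add(-20, Mul(-5, s)))
Function('H')(C, j) = 5
Mul(-2, Function('H')(Function('r')(-5, Z), Function('N')(-4))) = Mul(-2, 5) = -10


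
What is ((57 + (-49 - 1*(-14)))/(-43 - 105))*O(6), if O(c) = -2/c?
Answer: 11/222 ≈ 0.049550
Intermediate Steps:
((57 + (-49 - 1*(-14)))/(-43 - 105))*O(6) = ((57 + (-49 - 1*(-14)))/(-43 - 105))*(-2/6) = ((57 + (-49 + 14))/(-148))*(-2*1/6) = ((57 - 35)*(-1/148))*(-1/3) = (22*(-1/148))*(-1/3) = -11/74*(-1/3) = 11/222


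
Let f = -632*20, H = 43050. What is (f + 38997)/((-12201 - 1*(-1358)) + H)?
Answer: 26357/32207 ≈ 0.81836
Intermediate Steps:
f = -12640
(f + 38997)/((-12201 - 1*(-1358)) + H) = (-12640 + 38997)/((-12201 - 1*(-1358)) + 43050) = 26357/((-12201 + 1358) + 43050) = 26357/(-10843 + 43050) = 26357/32207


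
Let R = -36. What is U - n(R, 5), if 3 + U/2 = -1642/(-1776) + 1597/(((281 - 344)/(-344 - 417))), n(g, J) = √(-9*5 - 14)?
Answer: 359695129/9324 - I*√59 ≈ 38577.0 - 7.6811*I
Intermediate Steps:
n(g, J) = I*√59 (n(g, J) = √(-45 - 14) = √(-59) = I*√59)
U = 359695129/9324 (U = -6 + 2*(-1642/(-1776) + 1597/(((281 - 344)/(-344 - 417)))) = -6 + 2*(-1642*(-1/1776) + 1597/((-63/(-761)))) = -6 + 2*(821/888 + 1597/((-63*(-1/761)))) = -6 + 2*(821/888 + 1597/(63/761)) = -6 + 2*(821/888 + 1597*(761/63)) = -6 + 2*(821/888 + 1215317/63) = -6 + 2*(359751073/18648) = -6 + 359751073/9324 = 359695129/9324 ≈ 38577.)
U - n(R, 5) = 359695129/9324 - I*√59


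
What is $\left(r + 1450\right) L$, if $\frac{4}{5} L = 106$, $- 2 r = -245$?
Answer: $\frac{833425}{4} \approx 2.0836 \cdot 10^{5}$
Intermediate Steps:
$r = \frac{245}{2}$ ($r = \left(- \frac{1}{2}\right) \left(-245\right) = \frac{245}{2} \approx 122.5$)
$L = \frac{265}{2}$ ($L = \frac{5}{4} \cdot 106 = \frac{265}{2} \approx 132.5$)
$\left(r + 1450\right) L = \left(\frac{245}{2} + 1450\right) \frac{265}{2} = \frac{3145}{2} \cdot \frac{265}{2} = \frac{833425}{4}$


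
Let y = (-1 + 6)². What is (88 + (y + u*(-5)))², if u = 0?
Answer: 12769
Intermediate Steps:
y = 25 (y = 5² = 25)
(88 + (y + u*(-5)))² = (88 + (25 + 0*(-5)))² = (88 + (25 + 0))² = (88 + 25)² = 113² = 12769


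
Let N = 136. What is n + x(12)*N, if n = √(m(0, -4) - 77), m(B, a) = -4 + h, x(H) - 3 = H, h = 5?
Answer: 2040 + 2*I*√19 ≈ 2040.0 + 8.7178*I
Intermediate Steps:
x(H) = 3 + H
m(B, a) = 1 (m(B, a) = -4 + 5 = 1)
n = 2*I*√19 (n = √(1 - 77) = √(-76) = 2*I*√19 ≈ 8.7178*I)
n + x(12)*N = 2*I*√19 + (3 + 12)*136 = 2*I*√19 + 15*136 = 2*I*√19 + 2040 = 2040 + 2*I*√19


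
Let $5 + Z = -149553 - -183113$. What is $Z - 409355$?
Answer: $-375800$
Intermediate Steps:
$Z = 33555$ ($Z = -5 - -33560 = -5 + \left(-149553 + 183113\right) = -5 + 33560 = 33555$)
$Z - 409355 = 33555 - 409355 = -375800$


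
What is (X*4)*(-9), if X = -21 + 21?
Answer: 0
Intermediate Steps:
X = 0
(X*4)*(-9) = (0*4)*(-9) = 0*(-9) = 0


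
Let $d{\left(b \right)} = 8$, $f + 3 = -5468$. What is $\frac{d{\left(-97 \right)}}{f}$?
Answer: $- \frac{8}{5471} \approx -0.0014623$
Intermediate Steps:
$f = -5471$ ($f = -3 - 5468 = -5471$)
$\frac{d{\left(-97 \right)}}{f} = \frac{8}{-5471} = 8 \left(- \frac{1}{5471}\right) = - \frac{8}{5471}$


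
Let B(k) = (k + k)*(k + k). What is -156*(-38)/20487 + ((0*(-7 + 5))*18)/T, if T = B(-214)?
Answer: 1976/6829 ≈ 0.28935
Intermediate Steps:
B(k) = 4*k² (B(k) = (2*k)*(2*k) = 4*k²)
T = 183184 (T = 4*(-214)² = 4*45796 = 183184)
-156*(-38)/20487 + ((0*(-7 + 5))*18)/T = -156*(-38)/20487 + ((0*(-7 + 5))*18)/183184 = 5928*(1/20487) + ((0*(-2))*18)*(1/183184) = 1976/6829 + (0*18)*(1/183184) = 1976/6829 + 0*(1/183184) = 1976/6829 + 0 = 1976/6829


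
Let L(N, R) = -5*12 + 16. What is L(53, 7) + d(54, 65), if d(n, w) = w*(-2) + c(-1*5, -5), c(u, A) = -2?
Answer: -176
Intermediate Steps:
L(N, R) = -44 (L(N, R) = -60 + 16 = -44)
d(n, w) = -2 - 2*w (d(n, w) = w*(-2) - 2 = -2*w - 2 = -2 - 2*w)
L(53, 7) + d(54, 65) = -44 + (-2 - 2*65) = -44 + (-2 - 130) = -44 - 132 = -176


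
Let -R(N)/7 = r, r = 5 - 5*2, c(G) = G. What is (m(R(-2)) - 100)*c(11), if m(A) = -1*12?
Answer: -1232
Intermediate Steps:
r = -5 (r = 5 - 10 = -5)
R(N) = 35 (R(N) = -7*(-5) = 35)
m(A) = -12
(m(R(-2)) - 100)*c(11) = (-12 - 100)*11 = -112*11 = -1232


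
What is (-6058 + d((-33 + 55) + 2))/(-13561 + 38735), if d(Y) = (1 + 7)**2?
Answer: -2997/12587 ≈ -0.23810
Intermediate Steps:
d(Y) = 64 (d(Y) = 8**2 = 64)
(-6058 + d((-33 + 55) + 2))/(-13561 + 38735) = (-6058 + 64)/(-13561 + 38735) = -5994/25174 = -5994*1/25174 = -2997/12587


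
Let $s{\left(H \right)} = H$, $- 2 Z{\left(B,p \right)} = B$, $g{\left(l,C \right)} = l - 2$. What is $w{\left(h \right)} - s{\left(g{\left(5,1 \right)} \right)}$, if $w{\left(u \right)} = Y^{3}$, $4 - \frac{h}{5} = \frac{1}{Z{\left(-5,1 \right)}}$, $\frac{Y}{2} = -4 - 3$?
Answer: $-2747$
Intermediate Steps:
$g{\left(l,C \right)} = -2 + l$
$Z{\left(B,p \right)} = - \frac{B}{2}$
$Y = -14$ ($Y = 2 \left(-4 - 3\right) = 2 \left(-7\right) = -14$)
$h = 18$ ($h = 20 - \frac{5}{\left(- \frac{1}{2}\right) \left(-5\right)} = 20 - \frac{5}{\frac{5}{2}} = 20 - 2 = 18$)
$w{\left(u \right)} = -2744$ ($w{\left(u \right)} = \left(-14\right)^{3} = -2744$)
$w{\left(h \right)} - s{\left(g{\left(5,1 \right)} \right)} = -2744 - \left(-2 + 5\right) = -2744 - 3 = -2747$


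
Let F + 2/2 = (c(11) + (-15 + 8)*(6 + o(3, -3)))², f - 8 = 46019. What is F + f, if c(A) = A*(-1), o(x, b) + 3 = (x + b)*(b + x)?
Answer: 47050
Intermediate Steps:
f = 46027 (f = 8 + 46019 = 46027)
o(x, b) = -3 + (b + x)² (o(x, b) = -3 + (x + b)*(b + x) = -3 + (b + x)*(b + x) = -3 + (b + x)²)
c(A) = -A
F = 1023 (F = -1 + (-1*11 + (-15 + 8)*(6 + (-3 + (-3 + 3)²)))² = -1 + (-11 - 7*(6 + (-3 + 0²)))² = -1 + (-11 - 7*(6 + (-3 + 0)))² = -1 + (-11 - 7*(6 - 3))² = -1 + (-11 - 7*3)² = -1 + (-11 - 21)² = -1 + (-32)² = -1 + 1024 = 1023)
F + f = 1023 + 46027 = 47050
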